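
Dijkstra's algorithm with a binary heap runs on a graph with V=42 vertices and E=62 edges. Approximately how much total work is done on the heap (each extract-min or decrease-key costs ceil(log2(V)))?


Dijkstra with a binary heap: each vertex is extracted once, each edge may relax once.
Each heap operation costs O(log V).
V + E = 42 + 62 = 104
ceil(log2(42)) = 6 (since 2^5 = 32 < 42 <= 64 = 2^6)
Total heap work = (V+E) * ceil(log2(V)) = 104 * 6 = 624


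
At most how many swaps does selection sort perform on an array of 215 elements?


Each of the 214 passes places one element in its final position.
Pass 1: swap minimum into position 0
Pass 2: swap minimum of remaining into position 1
...
Pass 214: last two elements, one swap
Maximum swaps = 215 - 1 = 214


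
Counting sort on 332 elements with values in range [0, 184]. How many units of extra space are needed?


Output array size: 332 (to store sorted result)
Count array size: 185 (one slot per possible value, range 0 to 184)
Total extra space = 332 + 185 = 517


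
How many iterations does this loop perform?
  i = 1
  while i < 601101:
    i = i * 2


The loop variable doubles each iteration:
i = 1 -> 2 -> 4 -> 8 -> 16 -> 32 -> 64 -> 128 -> 256 -> 512 -> 1024 -> 2048 -> 4096 -> 8192 -> 16384 -> 32768 -> 65536 -> 131072 -> 262144 -> 524288 -> 1048576 (stop, 1048576 >= 601101)
Number of doublings = ceil(log2(601101)) = 20


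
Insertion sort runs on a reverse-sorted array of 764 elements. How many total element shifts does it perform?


Sum of shifts = 1 + 2 + 3 + ... + 763
= 764 * 763 / 2
= 582932 / 2
= 291466


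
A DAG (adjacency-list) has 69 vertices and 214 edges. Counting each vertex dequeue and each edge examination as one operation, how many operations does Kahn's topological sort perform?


V = 69 (vertex processing)
E = 214 (edge processing)
V + E = 69 + 214 = 283


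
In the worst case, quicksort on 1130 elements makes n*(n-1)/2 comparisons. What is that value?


Sum of comparisons per partition:
1129 + 1128 + ... + 1 + 0
= 1130 * (1130 - 1) / 2
= 1130 * 1129 / 2
= 637885


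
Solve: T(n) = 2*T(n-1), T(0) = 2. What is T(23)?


Unrolling:
T(23) = 2*T(22) = 2^2*T(21) = ... = 2^23*T(0)
= 2^23 * 2
= 8388608 * 2 = 16777216


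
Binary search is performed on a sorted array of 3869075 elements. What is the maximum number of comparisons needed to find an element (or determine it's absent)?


Binary search halves the search space each comparison:
  Step 1: search space = 3869075 -> 1934537
  Step 2: search space = 1934537 -> 967268
  Step 3: search space = 967268 -> 483634
  Step 4: search space = 483634 -> 241817
  Step 5: search space = 241817 -> 120908
  Step 6: search space = 120908 -> 60454
  Step 7: search space = 60454 -> 30227
  Step 8: search space = 30227 -> 15113
  Step 9: search space = 15113 -> 7556
  Step 10: search space = 7556 -> 3778
  Step 11: search space = 3778 -> 1889
  Step 12: search space = 1889 -> 944
  Step 13: search space = 944 -> 472
  Step 14: search space = 472 -> 236
  Step 15: search space = 236 -> 118
  Step 16: search space = 118 -> 59
  Step 17: search space = 59 -> 29
  Step 18: search space = 29 -> 14
  Step 19: search space = 14 -> 7
  Step 20: search space = 7 -> 3
  Step 21: search space = 3 -> 1
  Step 22: search space = 1 (final check)
Maximum comparisons = floor(log2(3869075)) + 1 = 21 + 1 = 22


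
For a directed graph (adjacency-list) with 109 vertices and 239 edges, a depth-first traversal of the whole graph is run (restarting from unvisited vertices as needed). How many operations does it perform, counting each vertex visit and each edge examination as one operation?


A full DFS traversal visits each vertex once and examines each edge once.
V = 109
E = 239
Sum = 109 + 239 = 348


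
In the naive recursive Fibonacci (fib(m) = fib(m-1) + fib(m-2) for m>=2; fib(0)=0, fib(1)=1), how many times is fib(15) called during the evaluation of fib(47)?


Let N(m) = number of times fib(m) is called while evaluating fib(47).
N(47) = 1 (the initial call).
N(46) = 1 (only fib(47) calls it).
For 1 <= m <= 45: fib(m) is called by fib(m+1) and fib(m+2), so
  N(m) = N(m+1) + N(m+2).
fib(0) is called only by fib(2), so N(0) = N(2).
Walk down from m=47:
  N(47)=1, N(46)=1, N(45)=2, N(44)=3, N(43)=5, N(42)=8, N(41)=13, N(40)=21, N(39)=34, N(38)=55, N(37)=89, N(36)=144, N(35)=233, N(34)=377, N(33)=610, N(32)=987, N(31)=1597, N(30)=2584, N(29)=4181, N(28)=6765, N(27)=10946, N(26)=17711, N(25)=28657, N(24)=46368, N(23)=75025, N(22)=121393, N(21)=196418, N(20)=317811, N(19)=514229, N(18)=832040, N(17)=1346269, N(16)=2178309, N(15)=3524578
N(15) = 3524578


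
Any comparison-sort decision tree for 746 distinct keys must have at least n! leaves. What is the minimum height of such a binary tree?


A binary decision tree of height h has at most 2^h leaves and needs at least n! of them, so h >= ceil(log2(n!)).
746! is far too large to multiply out, so use Stirling's series:
  ln(n!) ~ n ln n - n + (1/2) ln(2 pi n) + 1/(12n)  (error below 1/(360 n^3), negligible here)
  ln(746) = 6.6147256
  n ln n = 746 * 6.6147256 = 4934.5853
  (1/2) ln(2 pi * 746) = (1/2) ln(4687.2562) = 4.2263
  1/(12*746) = 0.0001
  ln(746!) ~ 4934.5853 - 746 + 4.2263 + 0.0001 = 4192.8117
Convert to base 2: log2(746!) = 4192.8117 / ln 2 = 4192.8117 / 0.69314718 = 6048.9487
ceil(6048.9487) = 6049


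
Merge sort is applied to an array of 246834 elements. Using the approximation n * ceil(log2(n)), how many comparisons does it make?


Merge sort divides the array into halves recursively.
Number of levels = ceil(log2(246834)) = 18
At each level, approximately n = 246834 comparisons are needed for merging.
Total comparisons ~ n * ceil(log2(n)) = 246834 * 18 = 4443012


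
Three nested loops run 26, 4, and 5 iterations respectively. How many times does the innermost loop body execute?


Loop 1 (outermost): 26 iterations
Loop 2 (middle): 4 iterations per outer
Loop 3 (innermost): 5 iterations per middle
Total = 26 * 4 * 5 = 520


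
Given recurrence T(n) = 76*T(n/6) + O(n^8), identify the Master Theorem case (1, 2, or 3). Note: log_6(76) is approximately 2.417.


Master Theorem parameters: a=76, b=6, c=8
log_b(a) = 2.417
Compare b^c with a: 6^8 = 1679616 > 76, so c > log_b(a).
Comparing c=8 vs log_b(a)=2.417:
8 > 2.417 => Case 3
Result: T(n) = O(n^8)
Master Theorem case = 3


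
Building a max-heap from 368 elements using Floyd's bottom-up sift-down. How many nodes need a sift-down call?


In a heap of 368 elements (0-indexed array):
  Last element index: 367
  Parent of last element: floor((367 - 1) / 2) = 183
  Internal nodes: indices 0 to 183
  Count = floor(368/2) = 184


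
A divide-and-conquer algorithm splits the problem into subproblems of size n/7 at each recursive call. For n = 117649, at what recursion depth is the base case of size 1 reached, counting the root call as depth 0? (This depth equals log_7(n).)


At each depth, the problem size is divided by 7:
  Depth 0: problem size = 117649
  Depth 1: problem size = 16807
  Depth 2: problem size = 2401
  Depth 3: problem size = 343
  Depth 4: problem size = 49
  Depth 5: problem size = 7
  Depth 6: problem size = 1 (base case)
The base case is reached at depth log_7(117649) = 6 (the tree has 7 levels counting depth 0, but the depth asked for is 6).
Recursion depth = 6


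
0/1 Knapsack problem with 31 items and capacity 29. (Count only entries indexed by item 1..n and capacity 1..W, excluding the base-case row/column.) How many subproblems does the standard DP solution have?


The DP table is indexed by (item, capacity).
Rows: 31 items
Columns: 29 capacity values (1 to W)
Total subproblems = 31 * 29 = 899


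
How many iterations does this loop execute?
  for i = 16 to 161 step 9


The loop variable i takes values starting at 16 and increments by 9 each iteration.
Sequence: i = 16, 25, 34, 43, 52, 61, 70, 79, 88, ...
The upper bound 161 is inclusive, so the count is floor((last - first) / step) + 1:
floor((161 - 16) / 9) + 1 = floor(145/9) + 1 = 16 + 1 = 17


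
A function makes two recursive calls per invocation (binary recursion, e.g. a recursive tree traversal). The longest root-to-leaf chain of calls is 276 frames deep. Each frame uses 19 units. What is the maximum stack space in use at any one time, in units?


Binary recursion: the two calls run one after the other, so only one root-to-leaf chain of frames is on the stack at a time.
Maximum depth (longest chain) = 276 frames
Each frame = 19 units
Max stack space = 276 * 19 = 5244


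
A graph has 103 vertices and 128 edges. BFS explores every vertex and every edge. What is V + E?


A full BFS traversal dequeues each vertex once and examines each edge once.
Vertex visits: 103
Edge visits: 128
V + E = 103 + 128 = 231


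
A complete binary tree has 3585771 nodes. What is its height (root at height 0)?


In a complete binary tree, level k holds nodes 2^k .. 2^(k+1)-1 (1-indexed).
Height = floor(log2(n)) = floor(log2(3585771)) = 21
Check: 2^21 = 2097152 <= 3585771 < 4194304 = 2^22


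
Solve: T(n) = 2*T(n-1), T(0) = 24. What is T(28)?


Unrolling:
T(28) = 2*T(27) = 2^2*T(26) = ... = 2^28*T(0)
= 2^28 * 24
= 268435456 * 24 = 6442450944


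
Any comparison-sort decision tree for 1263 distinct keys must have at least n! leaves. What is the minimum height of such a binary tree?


A binary decision tree of height h has at most 2^h leaves and needs at least n! of them, so h >= ceil(log2(n!)).
1263! is far too large to multiply out, so use Stirling's series:
  ln(n!) ~ n ln n - n + (1/2) ln(2 pi n) + 1/(12n)  (error below 1/(360 n^3), negligible here)
  ln(1263) = 7.1412451
  n ln n = 1263 * 7.1412451 = 9019.3926
  (1/2) ln(2 pi * 1263) = (1/2) ln(7935.6630) = 4.4896
  1/(12*1263) = 0.0001
  ln(1263!) ~ 9019.3926 - 1263 + 4.4896 + 0.0001 = 7760.8823
Convert to base 2: log2(1263!) = 7760.8823 / ln 2 = 7760.8823 / 0.69314718 = 11196.5864
ceil(11196.5864) = 11197


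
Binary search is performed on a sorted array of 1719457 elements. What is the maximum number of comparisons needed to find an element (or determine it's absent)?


Binary search halves the search space each comparison:
  Step 1: search space = 1719457 -> 859728
  Step 2: search space = 859728 -> 429864
  Step 3: search space = 429864 -> 214932
  Step 4: search space = 214932 -> 107466
  Step 5: search space = 107466 -> 53733
  Step 6: search space = 53733 -> 26866
  Step 7: search space = 26866 -> 13433
  Step 8: search space = 13433 -> 6716
  Step 9: search space = 6716 -> 3358
  Step 10: search space = 3358 -> 1679
  Step 11: search space = 1679 -> 839
  Step 12: search space = 839 -> 419
  Step 13: search space = 419 -> 209
  Step 14: search space = 209 -> 104
  Step 15: search space = 104 -> 52
  Step 16: search space = 52 -> 26
  Step 17: search space = 26 -> 13
  Step 18: search space = 13 -> 6
  Step 19: search space = 6 -> 3
  Step 20: search space = 3 -> 1
  Step 21: search space = 1 (final check)
Maximum comparisons = floor(log2(1719457)) + 1 = 20 + 1 = 21


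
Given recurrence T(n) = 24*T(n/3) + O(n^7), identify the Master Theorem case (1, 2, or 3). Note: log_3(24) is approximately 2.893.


Master Theorem parameters: a=24, b=3, c=7
log_b(a) = 2.893
Compare b^c with a: 3^7 = 2187 > 24, so c > log_b(a).
Comparing c=7 vs log_b(a)=2.893:
7 > 2.893 => Case 3
Result: T(n) = O(n^7)
Master Theorem case = 3


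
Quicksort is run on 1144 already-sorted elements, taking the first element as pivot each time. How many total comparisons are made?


Sum of comparisons per partition:
1143 + 1142 + ... + 1 + 0
= 1144 * (1144 - 1) / 2
= 1144 * 1143 / 2
= 653796


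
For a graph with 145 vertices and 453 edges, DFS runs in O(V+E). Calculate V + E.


A full DFS traversal visits each vertex once and examines each edge once.
V = 145
E = 453
Sum = 145 + 453 = 598


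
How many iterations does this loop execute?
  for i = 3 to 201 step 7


The loop variable i takes values starting at 3 and increments by 7 each iteration.
Sequence: i = 3, 10, 17, 24, 31, 38, 45, 52, 59, ...
The upper bound 201 is inclusive, so the count is floor((last - first) / step) + 1:
floor((201 - 3) / 7) + 1 = floor(198/7) + 1 = 28 + 1 = 29


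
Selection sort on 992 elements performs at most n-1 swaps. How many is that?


Each of the 991 passes places one element in its final position.
Pass 1: swap minimum into position 0
Pass 2: swap minimum of remaining into position 1
...
Pass 991: last two elements, one swap
Maximum swaps = 992 - 1 = 991


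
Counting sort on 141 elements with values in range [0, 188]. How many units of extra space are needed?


Output array size: 141 (to store sorted result)
Count array size: 189 (one slot per possible value, range 0 to 188)
Total extra space = 141 + 189 = 330


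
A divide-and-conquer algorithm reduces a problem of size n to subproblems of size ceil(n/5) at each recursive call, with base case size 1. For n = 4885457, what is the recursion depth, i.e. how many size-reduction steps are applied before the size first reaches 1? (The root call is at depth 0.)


Each step divides the size by 5 (rounding up); after k steps the size is ceil(n/5^k), which equals 1 exactly when 5^k >= n.
So the depth is the smallest k with 5^k >= 4885457, i.e. ceil(log_5(4885457)).
5^9 = 1953125 < 4885457 <= 9765625 = 5^10
Recursion depth = 10


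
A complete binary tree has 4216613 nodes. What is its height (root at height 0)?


In a complete binary tree, level k holds nodes 2^k .. 2^(k+1)-1 (1-indexed).
Height = floor(log2(n)) = floor(log2(4216613)) = 22
Check: 2^22 = 4194304 <= 4216613 < 8388608 = 2^23


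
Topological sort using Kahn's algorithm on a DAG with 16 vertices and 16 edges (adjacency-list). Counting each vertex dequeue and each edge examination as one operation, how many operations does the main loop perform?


Kahn's algorithm:
  1. Compute in-degrees: O(V + E)
  2. Process queue: each vertex dequeued once (O(V))
     each edge examined once (O(E))
Total = V + E = 16 + 16 = 32


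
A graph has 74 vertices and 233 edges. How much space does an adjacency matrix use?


Adjacency matrix: V x V grid of entries
Space = V^2 = 74^2 = 74 * 74 = 5476


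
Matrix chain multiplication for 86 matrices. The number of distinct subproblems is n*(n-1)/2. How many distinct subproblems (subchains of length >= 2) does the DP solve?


Subproblems are indexed by (i, j) where i < j.
Number of such pairs = n*(n-1)/2
= 86 * 85 / 2
= 3655


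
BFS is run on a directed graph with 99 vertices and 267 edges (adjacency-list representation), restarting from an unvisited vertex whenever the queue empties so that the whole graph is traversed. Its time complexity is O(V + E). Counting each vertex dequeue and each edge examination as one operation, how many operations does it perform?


A full BFS traversal dequeues each vertex exactly once and examines each directed edge exactly once.
V = 99 (vertex processing cost)
E = 267 (edge examination cost)
Total operations proportional to V + E = 99 + 267 = 366


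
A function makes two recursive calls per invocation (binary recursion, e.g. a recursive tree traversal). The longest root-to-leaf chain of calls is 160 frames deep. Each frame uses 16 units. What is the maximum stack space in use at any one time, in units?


Binary recursion: the two calls run one after the other, so only one root-to-leaf chain of frames is on the stack at a time.
Maximum depth (longest chain) = 160 frames
Each frame = 16 units
Max stack space = 160 * 16 = 2560


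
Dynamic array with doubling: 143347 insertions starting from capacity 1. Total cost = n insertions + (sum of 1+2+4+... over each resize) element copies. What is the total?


n = 143347
Insertion costs: 143347
Resizes copy 1, 2, 4, ... up to the largest power of 2 that is <= n-1 = 143346, i.e. 131072.
Copy costs = 1 + 2 + 4 + 8 + 16 + 32 + 64 + 128 + 256 + 512 + 1024 + 2048 + 4096 + 8192 + 16384 + 32768 + 65536 + 131072 = 262143
Total = 143347 + 262143 = 405490


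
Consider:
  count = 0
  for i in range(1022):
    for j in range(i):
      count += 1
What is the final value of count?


For each i, the inner loop runs i times:
  i=0: inner runs 0 times
  i=1: inner runs 1 time
  i=2: inner runs 2 times
  i=3: inner runs 3 times
  i=4: inner runs 4 times
  i=5: inner runs 5 times
  i=6: inner runs 6 times
  i=7: inner runs 7 times
  ...
Total = 0 + 1 + 2 + ... + 1021 = 1022*(1022-1)/2 = 521731


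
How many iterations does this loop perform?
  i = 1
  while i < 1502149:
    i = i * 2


The loop variable doubles each iteration:
i = 1 -> 2 -> 4 -> 8 -> 16 -> 32 -> 64 -> 128 -> 256 -> 512 -> 1024 -> 2048 -> 4096 -> 8192 -> 16384 -> 32768 -> 65536 -> 131072 -> 262144 -> 524288 -> 1048576 -> 2097152 (stop, 2097152 >= 1502149)
Number of doublings = ceil(log2(1502149)) = 21


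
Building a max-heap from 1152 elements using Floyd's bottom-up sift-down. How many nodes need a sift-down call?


In a heap of 1152 elements (0-indexed array):
  Last element index: 1151
  Parent of last element: floor((1151 - 1) / 2) = 575
  Internal nodes: indices 0 to 575
  Count = floor(1152/2) = 576


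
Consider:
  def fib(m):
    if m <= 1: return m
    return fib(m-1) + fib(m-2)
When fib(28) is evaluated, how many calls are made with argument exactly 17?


Let N(m) = number of times fib(m) is called while evaluating fib(28).
N(28) = 1 (the initial call).
N(27) = 1 (only fib(28) calls it).
For 1 <= m <= 26: fib(m) is called by fib(m+1) and fib(m+2), so
  N(m) = N(m+1) + N(m+2).
fib(0) is called only by fib(2), so N(0) = N(2).
Walk down from m=28:
  N(28)=1, N(27)=1, N(26)=2, N(25)=3, N(24)=5, N(23)=8, N(22)=13, N(21)=21, N(20)=34, N(19)=55, N(18)=89, N(17)=144
N(17) = 144


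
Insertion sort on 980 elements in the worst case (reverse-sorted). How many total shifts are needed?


In the worst case (reverse-sorted), each element shifts past all previous:
  Element 1: 1 shifts
  Element 2: 2 shifts
  Element 3: 3 shifts
  Element 4: 4 shifts
  Element 5: 5 shifts
  ...
  Element 979: 979 shifts
Total = 1 + 2 + ... + 979
= 980*(980-1)/2 = 479710


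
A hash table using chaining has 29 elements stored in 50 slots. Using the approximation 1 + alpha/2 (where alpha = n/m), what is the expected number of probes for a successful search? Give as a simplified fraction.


Load factor alpha = n/m = 29/50
Expected probes = 1 + alpha/2 = 1 + 29/(2*50)
= 1 + 29/100
= 100/100 + 29/100
= 129/100


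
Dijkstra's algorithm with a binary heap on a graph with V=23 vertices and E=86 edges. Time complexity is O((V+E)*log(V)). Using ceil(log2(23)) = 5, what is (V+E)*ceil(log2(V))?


Dijkstra with a binary heap: each vertex is extracted once, each edge may relax once.
Each heap operation costs O(log V).
V + E = 23 + 86 = 109
ceil(log2(23)) = 5 (since 2^4 = 16 < 23 <= 32 = 2^5)
Total heap work = (V+E) * ceil(log2(V)) = 109 * 5 = 545


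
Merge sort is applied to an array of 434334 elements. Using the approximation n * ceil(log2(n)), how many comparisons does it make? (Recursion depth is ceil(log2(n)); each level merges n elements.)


Merge sort divides the array into halves recursively.
Number of levels = ceil(log2(434334)) = 19
At each level, approximately n = 434334 comparisons are needed for merging.
Total comparisons ~ n * ceil(log2(n)) = 434334 * 19 = 8252346


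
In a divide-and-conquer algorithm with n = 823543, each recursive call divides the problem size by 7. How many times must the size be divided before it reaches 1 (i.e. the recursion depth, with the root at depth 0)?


Number of divisions = log_7(823543)
Sizes: 823543 -> 117649 -> 16807 -> 2401 -> 343 -> 49 -> 7 -> 1 (7 divisions)
Recursion depth = 7


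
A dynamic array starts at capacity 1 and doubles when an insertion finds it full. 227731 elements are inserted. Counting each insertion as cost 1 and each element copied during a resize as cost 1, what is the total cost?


n = 227731
Insertion costs: 227731
Resizes copy 1, 2, 4, ... up to the largest power of 2 that is <= n-1 = 227730, i.e. 131072.
Copy costs = 1 + 2 + 4 + 8 + 16 + 32 + 64 + 128 + 256 + 512 + 1024 + 2048 + 4096 + 8192 + 16384 + 32768 + 65536 + 131072 = 262143
Total = 227731 + 262143 = 489874


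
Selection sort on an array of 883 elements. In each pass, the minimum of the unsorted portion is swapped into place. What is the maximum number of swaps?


Selection sort performs one swap per pass:
  Pass 1: find min in positions 0 to 882, swap with position 0
  Pass 2: find min in positions 1 to 882, swap with position 1
  Pass 3: find min in positions 2 to 882, swap with position 2
  Pass 4: find min in positions 3 to 882, swap with position 3
  Pass 5: find min in positions 4 to 882, swap with position 4
  ... (877 more passes)
Total passes (and swaps) = n - 1 = 883 - 1 = 882


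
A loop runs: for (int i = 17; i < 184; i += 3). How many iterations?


Loop starts at i = 17, increments by 3, stops when i >= 184.
Number of iterations = ceil((184 - 17) / 3)
= ceil(167 / 3)
= 56


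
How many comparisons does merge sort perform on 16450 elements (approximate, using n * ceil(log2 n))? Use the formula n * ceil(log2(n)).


Recursion depth: ceil(log2(16450)) = 15
Each recursion level merges n = 16450 elements
Total = 16450 * 15 = 246750


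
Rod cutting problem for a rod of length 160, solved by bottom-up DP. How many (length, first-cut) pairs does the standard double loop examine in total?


For each subproblem length i = 1..160, the inner loop considers i possible first cuts.
Total = 1 + 2 + ... + 160
= 160*(160+1)/2
= 160*161/2 = 12880


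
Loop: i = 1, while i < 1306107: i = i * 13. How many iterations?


i multiplies by 13 each step:
i = 1 -> 13 -> 169 -> 2197 -> 28561 -> 371293 -> 4826809 (stop)
Iterations = ceil(log_13(1306107)) = 6


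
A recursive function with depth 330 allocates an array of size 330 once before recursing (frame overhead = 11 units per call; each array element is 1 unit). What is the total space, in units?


Array allocation: 330 units (allocated once)
Stack frames: 330 deep * 11 per frame = 3630 units
Total = 330 + 3630 = 3960


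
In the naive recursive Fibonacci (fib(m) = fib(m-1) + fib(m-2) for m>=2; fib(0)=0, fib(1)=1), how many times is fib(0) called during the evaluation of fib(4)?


Let N(m) = number of times fib(m) is called while evaluating fib(4).
N(4) = 1 (the initial call).
N(3) = 1 (only fib(4) calls it).
For 1 <= m <= 2: fib(m) is called by fib(m+1) and fib(m+2), so
  N(m) = N(m+1) + N(m+2).
fib(0) is called only by fib(2), so N(0) = N(2).
Walk down from m=4:
  N(4)=1, N(3)=1, N(2)=2, N(1)=3, N(0)=N(2)=2
N(0) = 2


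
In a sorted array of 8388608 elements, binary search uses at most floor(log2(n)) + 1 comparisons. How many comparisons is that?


Halving sequence: 8388608 -> 4194304 -> 2097152 -> 1048576 -> 524288 -> 262144 -> 131072 -> 65536 -> 32768 -> 16384 -> 8192 -> 4096 -> 2048 -> 1024 -> 512 -> 256 -> 128 -> 64 -> 32 -> 16 -> 8 -> 4 -> 2 -> 1
Number of halvings = 23
Max comparisons = 23 + 1 = 24


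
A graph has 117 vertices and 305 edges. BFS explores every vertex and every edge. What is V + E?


A full BFS traversal dequeues each vertex once and examines each edge once.
Vertex visits: 117
Edge visits: 305
V + E = 117 + 305 = 422


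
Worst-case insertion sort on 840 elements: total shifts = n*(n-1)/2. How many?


Sum of shifts = 1 + 2 + 3 + ... + 839
= 840 * 839 / 2
= 704760 / 2
= 352380


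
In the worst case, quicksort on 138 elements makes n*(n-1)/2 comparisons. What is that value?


Sum of comparisons per partition:
137 + 136 + ... + 1 + 0
= 138 * (138 - 1) / 2
= 138 * 137 / 2
= 9453


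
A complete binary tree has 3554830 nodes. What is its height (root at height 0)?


In a complete binary tree, level k holds nodes 2^k .. 2^(k+1)-1 (1-indexed).
Height = floor(log2(n)) = floor(log2(3554830)) = 21
Check: 2^21 = 2097152 <= 3554830 < 4194304 = 2^22


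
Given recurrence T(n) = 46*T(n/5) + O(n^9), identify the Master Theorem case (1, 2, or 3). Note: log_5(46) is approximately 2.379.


Master Theorem parameters: a=46, b=5, c=9
log_b(a) = 2.379
Compare b^c with a: 5^9 = 1953125 > 46, so c > log_b(a).
Comparing c=9 vs log_b(a)=2.379:
9 > 2.379 => Case 3
Result: T(n) = O(n^9)
Master Theorem case = 3


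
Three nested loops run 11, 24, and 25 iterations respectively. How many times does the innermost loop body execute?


Loop 1 (outermost): 11 iterations
Loop 2 (middle): 24 iterations per outer
Loop 3 (innermost): 25 iterations per middle
Total = 11 * 24 * 25 = 6600


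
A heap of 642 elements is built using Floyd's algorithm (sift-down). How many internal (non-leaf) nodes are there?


Leaf nodes occupy roughly half the array.
Sift-down is called for each internal node, starting from the last one.
Internal nodes = floor(n/2) = floor(642/2) = 321


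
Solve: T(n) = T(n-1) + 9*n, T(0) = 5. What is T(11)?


Expanding the recurrence:
T(11) = T(10) + 9*11
       = T(9) + 9*10 + 9*11
       ...
       = T(0) + 9*(1 + 2 + ... + 11)
       = 5 + 9 * 11*12/2
       = 5 + 9 * 66
       = 5 + 594 = 599


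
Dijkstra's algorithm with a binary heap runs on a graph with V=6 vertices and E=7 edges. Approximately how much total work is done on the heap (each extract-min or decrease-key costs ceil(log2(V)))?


Dijkstra with a binary heap: each vertex is extracted once, each edge may relax once.
Each heap operation costs O(log V).
V + E = 6 + 7 = 13
ceil(log2(6)) = 3 (since 2^2 = 4 < 6 <= 8 = 2^3)
Total heap work = (V+E) * ceil(log2(V)) = 13 * 3 = 39


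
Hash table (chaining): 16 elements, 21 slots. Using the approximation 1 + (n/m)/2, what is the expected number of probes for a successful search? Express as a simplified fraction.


Computing expected probes:
alpha = 16/21
= 1 + alpha/2
= 1 + 16/(2*21)
= (2*21 + 16) / (2*21)
= 58/42 = 29/21


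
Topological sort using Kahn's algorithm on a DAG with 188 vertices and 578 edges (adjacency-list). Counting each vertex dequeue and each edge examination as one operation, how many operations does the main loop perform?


Kahn's algorithm:
  1. Compute in-degrees: O(V + E)
  2. Process queue: each vertex dequeued once (O(V))
     each edge examined once (O(E))
Total = V + E = 188 + 578 = 766


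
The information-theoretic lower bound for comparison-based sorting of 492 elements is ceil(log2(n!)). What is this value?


A binary decision tree of height h has at most 2^h leaves and needs at least n! of them, so h >= ceil(log2(n!)).
492! is far too large to multiply out, so use Stirling's series:
  ln(n!) ~ n ln n - n + (1/2) ln(2 pi n) + 1/(12n)  (error below 1/(360 n^3), negligible here)
  ln(492) = 6.1984787
  n ln n = 492 * 6.1984787 = 3049.6515
  (1/2) ln(2 pi * 492) = (1/2) ln(3091.3272) = 4.0182
  1/(12*492) = 0.0002
  ln(492!) ~ 3049.6515 - 492 + 4.0182 + 0.0002 = 2561.6699
Convert to base 2: log2(492!) = 2561.6699 / ln 2 = 2561.6699 / 0.69314718 = 3695.7085
ceil(3695.7085) = 3696


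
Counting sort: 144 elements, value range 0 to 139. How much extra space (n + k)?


n = 144 (output array)
k = 140 (count array for 140 distinct values)
Extra space = 144 + 140 = 284


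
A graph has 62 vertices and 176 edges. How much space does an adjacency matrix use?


Adjacency matrix: V x V grid of entries
Space = V^2 = 62^2 = 62 * 62 = 3844


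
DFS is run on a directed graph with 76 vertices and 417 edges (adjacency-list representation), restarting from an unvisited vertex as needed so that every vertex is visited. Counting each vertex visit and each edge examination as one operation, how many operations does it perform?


A full DFS traversal processes each vertex exactly once (push/pop on stack).
Each directed edge is examined once.
V = 76, E = 417
V + E = 493


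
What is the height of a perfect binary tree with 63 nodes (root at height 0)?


A perfect binary tree with 63 nodes:
  63 = 2^6 - 1
  Levels: 0, 1, ..., 5
  Height = 5


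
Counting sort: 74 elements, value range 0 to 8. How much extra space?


n = 74 (output array)
k = 9 (count array for 9 distinct values)
Extra space = 74 + 9 = 83


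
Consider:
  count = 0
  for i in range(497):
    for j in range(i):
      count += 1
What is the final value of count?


For each i, the inner loop runs i times:
  i=0: inner runs 0 times
  i=1: inner runs 1 time
  i=2: inner runs 2 times
  i=3: inner runs 3 times
  i=4: inner runs 4 times
  i=5: inner runs 5 times
  i=6: inner runs 6 times
  i=7: inner runs 7 times
  ...
Total = 0 + 1 + 2 + ... + 496 = 497*(497-1)/2 = 123256


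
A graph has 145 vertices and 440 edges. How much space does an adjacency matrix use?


Adjacency matrix: V x V grid of entries
Space = V^2 = 145^2 = 145 * 145 = 21025


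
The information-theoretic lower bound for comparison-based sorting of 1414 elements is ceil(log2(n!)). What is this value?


A binary decision tree of height h has at most 2^h leaves and needs at least n! of them, so h >= ceil(log2(n!)).
1414! is far too large to multiply out, so use Stirling's series:
  ln(n!) ~ n ln n - n + (1/2) ln(2 pi n) + 1/(12n)  (error below 1/(360 n^3), negligible here)
  ln(1414) = 7.2541778
  n ln n = 1414 * 7.2541778 = 10257.4074
  (1/2) ln(2 pi * 1414) = (1/2) ln(8884.4240) = 4.5460
  1/(12*1414) = 0.0001
  ln(1414!) ~ 10257.4074 - 1414 + 4.5460 + 0.0001 = 8847.9535
Convert to base 2: log2(1414!) = 8847.9535 / ln 2 = 8847.9535 / 0.69314718 = 12764.8986
ceil(12764.8986) = 12765


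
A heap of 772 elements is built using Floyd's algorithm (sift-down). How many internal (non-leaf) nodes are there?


Leaf nodes occupy roughly half the array.
Sift-down is called for each internal node, starting from the last one.
Internal nodes = floor(n/2) = floor(772/2) = 386


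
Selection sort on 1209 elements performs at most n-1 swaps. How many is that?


Each of the 1208 passes places one element in its final position.
Pass 1: swap minimum into position 0
Pass 2: swap minimum of remaining into position 1
...
Pass 1208: last two elements, one swap
Maximum swaps = 1209 - 1 = 1208


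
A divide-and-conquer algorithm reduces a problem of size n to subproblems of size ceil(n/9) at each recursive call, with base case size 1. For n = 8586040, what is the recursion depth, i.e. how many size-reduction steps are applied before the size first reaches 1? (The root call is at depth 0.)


Each step divides the size by 9 (rounding up); after k steps the size is ceil(n/9^k), which equals 1 exactly when 9^k >= n.
So the depth is the smallest k with 9^k >= 8586040, i.e. ceil(log_9(8586040)).
9^7 = 4782969 < 8586040 <= 43046721 = 9^8
Recursion depth = 8


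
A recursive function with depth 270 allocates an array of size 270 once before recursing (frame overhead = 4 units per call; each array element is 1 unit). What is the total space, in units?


Array allocation: 270 units (allocated once)
Stack frames: 270 deep * 4 per frame = 1080 units
Total = 270 + 1080 = 1350


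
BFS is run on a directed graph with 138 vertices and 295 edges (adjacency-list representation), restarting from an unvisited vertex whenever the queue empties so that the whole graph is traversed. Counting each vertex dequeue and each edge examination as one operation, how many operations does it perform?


A full BFS traversal dequeues each vertex exactly once and examines each directed edge exactly once.
V = 138 (vertex processing cost)
E = 295 (edge examination cost)
Total operations proportional to V + E = 138 + 295 = 433


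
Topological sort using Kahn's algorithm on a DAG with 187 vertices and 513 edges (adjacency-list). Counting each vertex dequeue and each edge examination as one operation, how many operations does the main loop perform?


Kahn's algorithm:
  1. Compute in-degrees: O(V + E)
  2. Process queue: each vertex dequeued once (O(V))
     each edge examined once (O(E))
Total = V + E = 187 + 513 = 700


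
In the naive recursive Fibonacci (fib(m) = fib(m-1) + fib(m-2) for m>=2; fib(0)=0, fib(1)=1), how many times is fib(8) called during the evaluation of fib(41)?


Let N(m) = number of times fib(m) is called while evaluating fib(41).
N(41) = 1 (the initial call).
N(40) = 1 (only fib(41) calls it).
For 1 <= m <= 39: fib(m) is called by fib(m+1) and fib(m+2), so
  N(m) = N(m+1) + N(m+2).
fib(0) is called only by fib(2), so N(0) = N(2).
Walk down from m=41:
  N(41)=1, N(40)=1, N(39)=2, N(38)=3, N(37)=5, N(36)=8, N(35)=13, N(34)=21, N(33)=34, N(32)=55, N(31)=89, N(30)=144, N(29)=233, N(28)=377, N(27)=610, N(26)=987, N(25)=1597, N(24)=2584, N(23)=4181, N(22)=6765, N(21)=10946, N(20)=17711, N(19)=28657, N(18)=46368, N(17)=75025, N(16)=121393, N(15)=196418, N(14)=317811, N(13)=514229, N(12)=832040, N(11)=1346269, N(10)=2178309, N(9)=3524578, N(8)=5702887
N(8) = 5702887


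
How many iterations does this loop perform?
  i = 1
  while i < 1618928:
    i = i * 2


The loop variable doubles each iteration:
i = 1 -> 2 -> 4 -> 8 -> 16 -> 32 -> 64 -> 128 -> 256 -> 512 -> 1024 -> 2048 -> 4096 -> 8192 -> 16384 -> 32768 -> 65536 -> 131072 -> 262144 -> 524288 -> 1048576 -> 2097152 (stop, 2097152 >= 1618928)
Number of doublings = ceil(log2(1618928)) = 21


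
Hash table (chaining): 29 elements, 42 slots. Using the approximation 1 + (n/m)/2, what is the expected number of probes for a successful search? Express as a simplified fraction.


Computing expected probes:
alpha = 29/42
= 1 + alpha/2
= 1 + 29/(2*42)
= (2*42 + 29) / (2*42)
= 113/84


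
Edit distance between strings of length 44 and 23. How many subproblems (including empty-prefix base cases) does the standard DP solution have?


The table includes base cases (empty prefixes).
Rows: (m+1) = 45
Columns: (n+1) = 24
Total = 45 * 24 = 1080


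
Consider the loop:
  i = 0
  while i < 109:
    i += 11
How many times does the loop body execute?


Starting at i = 0, each iteration adds 11.
Iterations until i >= 109:
  Iteration 1: i = 0 -> i = 11
  Iteration 2: i = 11 -> i = 22
  Iteration 3: i = 22 -> i = 33
  Iteration 4: i = 33 -> i = 44
  Iteration 5: i = 44 -> i = 55
  Iteration 6: i = 55 -> i = 66
  Iteration 7: i = 66 -> i = 77
  Iteration 8: i = 77 -> i = 88
  ... continuing ...
Total iterations = ceil(109/11) = 10


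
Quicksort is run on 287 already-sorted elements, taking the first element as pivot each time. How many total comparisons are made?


Sum of comparisons per partition:
286 + 285 + ... + 1 + 0
= 287 * (287 - 1) / 2
= 287 * 286 / 2
= 41041


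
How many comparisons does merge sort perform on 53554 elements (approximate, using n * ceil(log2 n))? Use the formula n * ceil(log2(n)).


Recursion depth: ceil(log2(53554)) = 16
Each recursion level merges n = 53554 elements
Total = 53554 * 16 = 856864


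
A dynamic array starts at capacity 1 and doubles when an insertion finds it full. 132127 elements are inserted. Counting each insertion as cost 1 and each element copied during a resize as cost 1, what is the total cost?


n = 132127
Insertion costs: 132127
Resizes copy 1, 2, 4, ... up to the largest power of 2 that is <= n-1 = 132126, i.e. 131072.
Copy costs = 1 + 2 + 4 + 8 + 16 + 32 + 64 + 128 + 256 + 512 + 1024 + 2048 + 4096 + 8192 + 16384 + 32768 + 65536 + 131072 = 262143
Total = 132127 + 262143 = 394270


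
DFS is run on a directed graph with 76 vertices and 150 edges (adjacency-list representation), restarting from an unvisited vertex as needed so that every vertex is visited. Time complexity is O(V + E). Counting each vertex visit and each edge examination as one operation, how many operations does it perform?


A full DFS traversal processes each vertex exactly once (push/pop on stack).
Each directed edge is examined once.
V = 76, E = 150
V + E = 226


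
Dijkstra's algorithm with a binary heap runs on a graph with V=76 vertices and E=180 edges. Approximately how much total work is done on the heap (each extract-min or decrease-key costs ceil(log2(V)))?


Dijkstra with a binary heap: each vertex is extracted once, each edge may relax once.
Each heap operation costs O(log V).
V + E = 76 + 180 = 256
ceil(log2(76)) = 7 (since 2^6 = 64 < 76 <= 128 = 2^7)
Total heap work = (V+E) * ceil(log2(V)) = 256 * 7 = 1792


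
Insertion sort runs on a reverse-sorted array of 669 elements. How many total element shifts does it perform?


Sum of shifts = 1 + 2 + 3 + ... + 668
= 669 * 668 / 2
= 446892 / 2
= 223446


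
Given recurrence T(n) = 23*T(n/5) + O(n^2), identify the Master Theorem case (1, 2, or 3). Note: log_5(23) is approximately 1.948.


Master Theorem parameters: a=23, b=5, c=2
log_b(a) = 1.948
Compare b^c with a: 5^2 = 25 > 23, so c > log_b(a).
Comparing c=2 vs log_b(a)=1.948:
2 > 1.948 => Case 3
Result: T(n) = O(n^2)
Master Theorem case = 3


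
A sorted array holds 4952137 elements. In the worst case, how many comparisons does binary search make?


Halving sequence: 4952137 -> 2476068 -> 1238034 -> 619017 -> 309508 -> 154754 -> 77377 -> 38688 -> 19344 -> 9672 -> 4836 -> 2418 -> 1209 -> 604 -> 302 -> 151 -> 75 -> 37 -> 18 -> 9 -> 4 -> 2 -> 1
Number of halvings = 22
Max comparisons = 22 + 1 = 23


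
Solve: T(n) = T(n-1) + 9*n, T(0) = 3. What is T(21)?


Expanding the recurrence:
T(21) = T(20) + 9*21
       = T(19) + 9*20 + 9*21
       ...
       = T(0) + 9*(1 + 2 + ... + 21)
       = 3 + 9 * 21*22/2
       = 3 + 9 * 231
       = 3 + 2079 = 2082


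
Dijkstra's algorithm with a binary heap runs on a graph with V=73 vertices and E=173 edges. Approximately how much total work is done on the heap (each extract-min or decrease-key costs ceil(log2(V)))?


Dijkstra with a binary heap: each vertex is extracted once, each edge may relax once.
Each heap operation costs O(log V).
V + E = 73 + 173 = 246
ceil(log2(73)) = 7 (since 2^6 = 64 < 73 <= 128 = 2^7)
Total heap work = (V+E) * ceil(log2(V)) = 246 * 7 = 1722


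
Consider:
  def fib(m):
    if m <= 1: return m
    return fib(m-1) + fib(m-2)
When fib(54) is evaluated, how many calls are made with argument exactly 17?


Let N(m) = number of times fib(m) is called while evaluating fib(54).
N(54) = 1 (the initial call).
N(53) = 1 (only fib(54) calls it).
For 1 <= m <= 52: fib(m) is called by fib(m+1) and fib(m+2), so
  N(m) = N(m+1) + N(m+2).
fib(0) is called only by fib(2), so N(0) = N(2).
Walk down from m=54:
  N(54)=1, N(53)=1, N(52)=2, N(51)=3, N(50)=5, N(49)=8, N(48)=13, N(47)=21, N(46)=34, N(45)=55, N(44)=89, N(43)=144, N(42)=233, N(41)=377, N(40)=610, N(39)=987, N(38)=1597, N(37)=2584, N(36)=4181, N(35)=6765, N(34)=10946, N(33)=17711, N(32)=28657, N(31)=46368, N(30)=75025, N(29)=121393, N(28)=196418, N(27)=317811, N(26)=514229, N(25)=832040, N(24)=1346269, N(23)=2178309, N(22)=3524578, N(21)=5702887, N(20)=9227465, N(19)=14930352, N(18)=24157817, N(17)=39088169
N(17) = 39088169


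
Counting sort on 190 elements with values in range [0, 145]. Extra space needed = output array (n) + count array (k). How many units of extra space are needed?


Output array size: 190 (to store sorted result)
Count array size: 146 (one slot per possible value, range 0 to 145)
Total extra space = 190 + 146 = 336


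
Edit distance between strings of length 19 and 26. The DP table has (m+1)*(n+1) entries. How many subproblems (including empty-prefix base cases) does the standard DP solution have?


The table includes base cases (empty prefixes).
Rows: (m+1) = 20
Columns: (n+1) = 27
Total = 20 * 27 = 540


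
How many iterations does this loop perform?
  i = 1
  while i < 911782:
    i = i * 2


The loop variable doubles each iteration:
i = 1 -> 2 -> 4 -> 8 -> 16 -> 32 -> 64 -> 128 -> 256 -> 512 -> 1024 -> 2048 -> 4096 -> 8192 -> 16384 -> 32768 -> 65536 -> 131072 -> 262144 -> 524288 -> 1048576 (stop, 1048576 >= 911782)
Number of doublings = ceil(log2(911782)) = 20


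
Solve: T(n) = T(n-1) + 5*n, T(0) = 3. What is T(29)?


Expanding the recurrence:
T(29) = T(28) + 5*29
       = T(27) + 5*28 + 5*29
       ...
       = T(0) + 5*(1 + 2 + ... + 29)
       = 3 + 5 * 29*30/2
       = 3 + 5 * 435
       = 3 + 2175 = 2178
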